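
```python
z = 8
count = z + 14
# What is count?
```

Trace (tracking count):
z = 8  # -> z = 8
count = z + 14  # -> count = 22

Answer: 22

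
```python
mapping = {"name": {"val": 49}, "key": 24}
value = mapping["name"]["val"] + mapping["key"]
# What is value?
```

Trace (tracking value):
mapping = {'name': {'val': 49}, 'key': 24}  # -> mapping = {'name': {'val': 49}, 'key': 24}
value = mapping['name']['val'] + mapping['key']  # -> value = 73

Answer: 73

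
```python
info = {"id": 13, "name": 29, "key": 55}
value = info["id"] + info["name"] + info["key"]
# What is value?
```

Trace (tracking value):
info = {'id': 13, 'name': 29, 'key': 55}  # -> info = {'id': 13, 'name': 29, 'key': 55}
value = info['id'] + info['name'] + info['key']  # -> value = 97

Answer: 97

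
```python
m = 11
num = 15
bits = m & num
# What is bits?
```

Trace (tracking bits):
m = 11  # -> m = 11
num = 15  # -> num = 15
bits = m & num  # -> bits = 11

Answer: 11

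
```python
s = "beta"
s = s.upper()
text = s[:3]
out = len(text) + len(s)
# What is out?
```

Trace (tracking out):
s = 'beta'  # -> s = 'beta'
s = s.upper()  # -> s = 'BETA'
text = s[:3]  # -> text = 'BET'
out = len(text) + len(s)  # -> out = 7

Answer: 7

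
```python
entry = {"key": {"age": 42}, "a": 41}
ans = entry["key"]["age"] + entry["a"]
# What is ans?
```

Answer: 83

Derivation:
Trace (tracking ans):
entry = {'key': {'age': 42}, 'a': 41}  # -> entry = {'key': {'age': 42}, 'a': 41}
ans = entry['key']['age'] + entry['a']  # -> ans = 83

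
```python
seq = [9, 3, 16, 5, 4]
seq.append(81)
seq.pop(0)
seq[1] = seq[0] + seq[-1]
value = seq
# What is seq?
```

Answer: [3, 84, 5, 4, 81]

Derivation:
Trace (tracking seq):
seq = [9, 3, 16, 5, 4]  # -> seq = [9, 3, 16, 5, 4]
seq.append(81)  # -> seq = [9, 3, 16, 5, 4, 81]
seq.pop(0)  # -> seq = [3, 16, 5, 4, 81]
seq[1] = seq[0] + seq[-1]  # -> seq = [3, 84, 5, 4, 81]
value = seq  # -> value = [3, 84, 5, 4, 81]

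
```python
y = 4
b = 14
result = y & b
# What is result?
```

Trace (tracking result):
y = 4  # -> y = 4
b = 14  # -> b = 14
result = y & b  # -> result = 4

Answer: 4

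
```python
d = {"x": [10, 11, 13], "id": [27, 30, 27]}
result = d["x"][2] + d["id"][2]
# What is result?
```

Answer: 40

Derivation:
Trace (tracking result):
d = {'x': [10, 11, 13], 'id': [27, 30, 27]}  # -> d = {'x': [10, 11, 13], 'id': [27, 30, 27]}
result = d['x'][2] + d['id'][2]  # -> result = 40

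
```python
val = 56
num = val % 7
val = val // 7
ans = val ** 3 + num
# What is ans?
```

Trace (tracking ans):
val = 56  # -> val = 56
num = val % 7  # -> num = 0
val = val // 7  # -> val = 8
ans = val ** 3 + num  # -> ans = 512

Answer: 512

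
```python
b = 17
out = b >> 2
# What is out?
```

Trace (tracking out):
b = 17  # -> b = 17
out = b >> 2  # -> out = 4

Answer: 4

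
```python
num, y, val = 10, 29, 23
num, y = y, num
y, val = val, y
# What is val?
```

Answer: 10

Derivation:
Trace (tracking val):
num, y, val = (10, 29, 23)  # -> num = 10, y = 29, val = 23
num, y = (y, num)  # -> num = 29, y = 10
y, val = (val, y)  # -> y = 23, val = 10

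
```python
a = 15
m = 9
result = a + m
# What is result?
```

Trace (tracking result):
a = 15  # -> a = 15
m = 9  # -> m = 9
result = a + m  # -> result = 24

Answer: 24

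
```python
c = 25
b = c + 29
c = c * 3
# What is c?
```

Trace (tracking c):
c = 25  # -> c = 25
b = c + 29  # -> b = 54
c = c * 3  # -> c = 75

Answer: 75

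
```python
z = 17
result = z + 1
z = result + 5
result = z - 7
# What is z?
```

Trace (tracking z):
z = 17  # -> z = 17
result = z + 1  # -> result = 18
z = result + 5  # -> z = 23
result = z - 7  # -> result = 16

Answer: 23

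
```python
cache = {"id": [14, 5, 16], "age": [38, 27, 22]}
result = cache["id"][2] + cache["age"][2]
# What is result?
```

Answer: 38

Derivation:
Trace (tracking result):
cache = {'id': [14, 5, 16], 'age': [38, 27, 22]}  # -> cache = {'id': [14, 5, 16], 'age': [38, 27, 22]}
result = cache['id'][2] + cache['age'][2]  # -> result = 38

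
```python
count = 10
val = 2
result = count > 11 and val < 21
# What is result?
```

Trace (tracking result):
count = 10  # -> count = 10
val = 2  # -> val = 2
result = count > 11 and val < 21  # -> result = False

Answer: False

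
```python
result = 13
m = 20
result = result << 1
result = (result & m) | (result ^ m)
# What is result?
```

Answer: 30

Derivation:
Trace (tracking result):
result = 13  # -> result = 13
m = 20  # -> m = 20
result = result << 1  # -> result = 26
result = result & m | result ^ m  # -> result = 30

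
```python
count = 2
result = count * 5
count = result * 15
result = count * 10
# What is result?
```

Answer: 1500

Derivation:
Trace (tracking result):
count = 2  # -> count = 2
result = count * 5  # -> result = 10
count = result * 15  # -> count = 150
result = count * 10  # -> result = 1500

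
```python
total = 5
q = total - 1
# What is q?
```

Trace (tracking q):
total = 5  # -> total = 5
q = total - 1  # -> q = 4

Answer: 4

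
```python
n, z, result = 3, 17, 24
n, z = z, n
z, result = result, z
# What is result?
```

Answer: 3

Derivation:
Trace (tracking result):
n, z, result = (3, 17, 24)  # -> n = 3, z = 17, result = 24
n, z = (z, n)  # -> n = 17, z = 3
z, result = (result, z)  # -> z = 24, result = 3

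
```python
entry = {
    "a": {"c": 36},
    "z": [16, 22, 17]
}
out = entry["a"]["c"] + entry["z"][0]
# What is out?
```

Trace (tracking out):
entry = {'a': {'c': 36}, 'z': [16, 22, 17]}  # -> entry = {'a': {'c': 36}, 'z': [16, 22, 17]}
out = entry['a']['c'] + entry['z'][0]  # -> out = 52

Answer: 52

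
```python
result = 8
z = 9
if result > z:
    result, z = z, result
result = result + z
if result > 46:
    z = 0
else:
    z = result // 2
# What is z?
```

Answer: 8

Derivation:
Trace (tracking z):
result = 8  # -> result = 8
z = 9  # -> z = 9
if result > z:  # condition is False
result = result + z  # -> result = 17
if result > 46:  # condition is False
else:
    z = result // 2  # -> z = 8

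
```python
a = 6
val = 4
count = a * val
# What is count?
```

Trace (tracking count):
a = 6  # -> a = 6
val = 4  # -> val = 4
count = a * val  # -> count = 24

Answer: 24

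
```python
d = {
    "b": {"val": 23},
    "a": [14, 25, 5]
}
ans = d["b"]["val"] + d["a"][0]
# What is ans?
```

Trace (tracking ans):
d = {'b': {'val': 23}, 'a': [14, 25, 5]}  # -> d = {'b': {'val': 23}, 'a': [14, 25, 5]}
ans = d['b']['val'] + d['a'][0]  # -> ans = 37

Answer: 37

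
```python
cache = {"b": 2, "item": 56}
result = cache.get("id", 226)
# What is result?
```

Answer: 226

Derivation:
Trace (tracking result):
cache = {'b': 2, 'item': 56}  # -> cache = {'b': 2, 'item': 56}
result = cache.get('id', 226)  # -> result = 226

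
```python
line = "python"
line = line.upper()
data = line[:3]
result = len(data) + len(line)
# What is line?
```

Answer: 'PYTHON'

Derivation:
Trace (tracking line):
line = 'python'  # -> line = 'python'
line = line.upper()  # -> line = 'PYTHON'
data = line[:3]  # -> data = 'PYT'
result = len(data) + len(line)  # -> result = 9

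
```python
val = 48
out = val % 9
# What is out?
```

Answer: 3

Derivation:
Trace (tracking out):
val = 48  # -> val = 48
out = val % 9  # -> out = 3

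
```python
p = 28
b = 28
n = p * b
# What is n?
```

Trace (tracking n):
p = 28  # -> p = 28
b = 28  # -> b = 28
n = p * b  # -> n = 784

Answer: 784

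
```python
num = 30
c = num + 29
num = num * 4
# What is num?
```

Trace (tracking num):
num = 30  # -> num = 30
c = num + 29  # -> c = 59
num = num * 4  # -> num = 120

Answer: 120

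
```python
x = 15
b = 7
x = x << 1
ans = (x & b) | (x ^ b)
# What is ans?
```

Trace (tracking ans):
x = 15  # -> x = 15
b = 7  # -> b = 7
x = x << 1  # -> x = 30
ans = x & b | x ^ b  # -> ans = 31

Answer: 31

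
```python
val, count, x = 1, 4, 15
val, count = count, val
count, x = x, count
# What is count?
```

Trace (tracking count):
val, count, x = (1, 4, 15)  # -> val = 1, count = 4, x = 15
val, count = (count, val)  # -> val = 4, count = 1
count, x = (x, count)  # -> count = 15, x = 1

Answer: 15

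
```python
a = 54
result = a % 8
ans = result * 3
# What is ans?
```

Trace (tracking ans):
a = 54  # -> a = 54
result = a % 8  # -> result = 6
ans = result * 3  # -> ans = 18

Answer: 18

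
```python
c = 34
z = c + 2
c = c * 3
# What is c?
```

Trace (tracking c):
c = 34  # -> c = 34
z = c + 2  # -> z = 36
c = c * 3  # -> c = 102

Answer: 102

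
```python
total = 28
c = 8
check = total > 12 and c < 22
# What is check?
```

Trace (tracking check):
total = 28  # -> total = 28
c = 8  # -> c = 8
check = total > 12 and c < 22  # -> check = True

Answer: True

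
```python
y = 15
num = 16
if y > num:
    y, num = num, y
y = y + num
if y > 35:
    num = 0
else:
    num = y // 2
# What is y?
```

Trace (tracking y):
y = 15  # -> y = 15
num = 16  # -> num = 16
if y > num:  # condition is False
y = y + num  # -> y = 31
if y > 35:  # condition is False
else:
    num = y // 2  # -> num = 15

Answer: 31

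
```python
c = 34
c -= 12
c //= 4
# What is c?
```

Answer: 5

Derivation:
Trace (tracking c):
c = 34  # -> c = 34
c -= 12  # -> c = 22
c //= 4  # -> c = 5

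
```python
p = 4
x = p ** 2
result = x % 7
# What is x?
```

Answer: 16

Derivation:
Trace (tracking x):
p = 4  # -> p = 4
x = p ** 2  # -> x = 16
result = x % 7  # -> result = 2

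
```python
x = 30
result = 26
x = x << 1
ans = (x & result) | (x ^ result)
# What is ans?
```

Answer: 62

Derivation:
Trace (tracking ans):
x = 30  # -> x = 30
result = 26  # -> result = 26
x = x << 1  # -> x = 60
ans = x & result | x ^ result  # -> ans = 62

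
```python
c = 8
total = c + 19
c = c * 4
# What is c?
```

Trace (tracking c):
c = 8  # -> c = 8
total = c + 19  # -> total = 27
c = c * 4  # -> c = 32

Answer: 32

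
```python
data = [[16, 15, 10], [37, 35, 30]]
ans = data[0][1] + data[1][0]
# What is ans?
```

Trace (tracking ans):
data = [[16, 15, 10], [37, 35, 30]]  # -> data = [[16, 15, 10], [37, 35, 30]]
ans = data[0][1] + data[1][0]  # -> ans = 52

Answer: 52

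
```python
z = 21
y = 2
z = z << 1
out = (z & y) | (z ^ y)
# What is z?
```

Trace (tracking z):
z = 21  # -> z = 21
y = 2  # -> y = 2
z = z << 1  # -> z = 42
out = z & y | z ^ y  # -> out = 42

Answer: 42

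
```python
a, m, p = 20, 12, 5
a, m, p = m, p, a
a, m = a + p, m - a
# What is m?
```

Answer: -7

Derivation:
Trace (tracking m):
a, m, p = (20, 12, 5)  # -> a = 20, m = 12, p = 5
a, m, p = (m, p, a)  # -> a = 12, m = 5, p = 20
a, m = (a + p, m - a)  # -> a = 32, m = -7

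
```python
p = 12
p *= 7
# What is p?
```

Answer: 84

Derivation:
Trace (tracking p):
p = 12  # -> p = 12
p *= 7  # -> p = 84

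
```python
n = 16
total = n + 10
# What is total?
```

Trace (tracking total):
n = 16  # -> n = 16
total = n + 10  # -> total = 26

Answer: 26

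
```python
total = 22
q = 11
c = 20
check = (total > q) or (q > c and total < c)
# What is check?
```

Answer: True

Derivation:
Trace (tracking check):
total = 22  # -> total = 22
q = 11  # -> q = 11
c = 20  # -> c = 20
check = total > q or (q > c and total < c)  # -> check = True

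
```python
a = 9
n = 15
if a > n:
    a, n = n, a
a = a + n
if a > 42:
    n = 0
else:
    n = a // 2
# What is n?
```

Trace (tracking n):
a = 9  # -> a = 9
n = 15  # -> n = 15
if a > n:  # condition is False
a = a + n  # -> a = 24
if a > 42:  # condition is False
else:
    n = a // 2  # -> n = 12

Answer: 12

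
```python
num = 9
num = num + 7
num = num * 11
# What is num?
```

Answer: 176

Derivation:
Trace (tracking num):
num = 9  # -> num = 9
num = num + 7  # -> num = 16
num = num * 11  # -> num = 176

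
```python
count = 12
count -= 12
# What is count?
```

Trace (tracking count):
count = 12  # -> count = 12
count -= 12  # -> count = 0

Answer: 0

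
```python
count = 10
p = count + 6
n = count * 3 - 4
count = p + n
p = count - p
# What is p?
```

Trace (tracking p):
count = 10  # -> count = 10
p = count + 6  # -> p = 16
n = count * 3 - 4  # -> n = 26
count = p + n  # -> count = 42
p = count - p  # -> p = 26

Answer: 26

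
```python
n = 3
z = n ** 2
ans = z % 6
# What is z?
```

Answer: 9

Derivation:
Trace (tracking z):
n = 3  # -> n = 3
z = n ** 2  # -> z = 9
ans = z % 6  # -> ans = 3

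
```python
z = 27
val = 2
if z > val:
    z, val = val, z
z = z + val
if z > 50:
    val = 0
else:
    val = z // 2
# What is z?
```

Answer: 29

Derivation:
Trace (tracking z):
z = 27  # -> z = 27
val = 2  # -> val = 2
if z > val:  # condition is True
    z, val = (val, z)  # -> z = 2, val = 27
z = z + val  # -> z = 29
if z > 50:  # condition is False
else:
    val = z // 2  # -> val = 14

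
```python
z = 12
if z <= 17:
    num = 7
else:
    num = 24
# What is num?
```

Trace (tracking num):
z = 12  # -> z = 12
if z <= 17:  # condition is True
    num = 7  # -> num = 7

Answer: 7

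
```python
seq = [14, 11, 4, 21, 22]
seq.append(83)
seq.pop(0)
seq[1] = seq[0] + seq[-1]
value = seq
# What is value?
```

Trace (tracking value):
seq = [14, 11, 4, 21, 22]  # -> seq = [14, 11, 4, 21, 22]
seq.append(83)  # -> seq = [14, 11, 4, 21, 22, 83]
seq.pop(0)  # -> seq = [11, 4, 21, 22, 83]
seq[1] = seq[0] + seq[-1]  # -> seq = [11, 94, 21, 22, 83]
value = seq  # -> value = [11, 94, 21, 22, 83]

Answer: [11, 94, 21, 22, 83]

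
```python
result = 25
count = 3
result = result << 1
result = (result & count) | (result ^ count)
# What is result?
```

Trace (tracking result):
result = 25  # -> result = 25
count = 3  # -> count = 3
result = result << 1  # -> result = 50
result = result & count | result ^ count  # -> result = 51

Answer: 51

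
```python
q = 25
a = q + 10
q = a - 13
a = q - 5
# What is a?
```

Trace (tracking a):
q = 25  # -> q = 25
a = q + 10  # -> a = 35
q = a - 13  # -> q = 22
a = q - 5  # -> a = 17

Answer: 17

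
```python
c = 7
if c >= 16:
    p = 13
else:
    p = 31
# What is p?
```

Answer: 31

Derivation:
Trace (tracking p):
c = 7  # -> c = 7
if c >= 16:  # condition is False
else:
    p = 31  # -> p = 31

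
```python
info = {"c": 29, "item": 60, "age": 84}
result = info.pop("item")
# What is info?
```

Answer: {'c': 29, 'age': 84}

Derivation:
Trace (tracking info):
info = {'c': 29, 'item': 60, 'age': 84}  # -> info = {'c': 29, 'item': 60, 'age': 84}
result = info.pop('item')  # -> result = 60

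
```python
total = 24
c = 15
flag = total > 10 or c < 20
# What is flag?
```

Answer: True

Derivation:
Trace (tracking flag):
total = 24  # -> total = 24
c = 15  # -> c = 15
flag = total > 10 or c < 20  # -> flag = True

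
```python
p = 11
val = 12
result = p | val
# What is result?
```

Trace (tracking result):
p = 11  # -> p = 11
val = 12  # -> val = 12
result = p | val  # -> result = 15

Answer: 15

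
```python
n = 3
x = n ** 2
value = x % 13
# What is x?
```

Trace (tracking x):
n = 3  # -> n = 3
x = n ** 2  # -> x = 9
value = x % 13  # -> value = 9

Answer: 9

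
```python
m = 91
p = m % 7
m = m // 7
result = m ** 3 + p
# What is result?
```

Answer: 2197

Derivation:
Trace (tracking result):
m = 91  # -> m = 91
p = m % 7  # -> p = 0
m = m // 7  # -> m = 13
result = m ** 3 + p  # -> result = 2197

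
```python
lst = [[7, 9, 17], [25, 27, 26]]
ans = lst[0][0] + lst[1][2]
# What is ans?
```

Answer: 33

Derivation:
Trace (tracking ans):
lst = [[7, 9, 17], [25, 27, 26]]  # -> lst = [[7, 9, 17], [25, 27, 26]]
ans = lst[0][0] + lst[1][2]  # -> ans = 33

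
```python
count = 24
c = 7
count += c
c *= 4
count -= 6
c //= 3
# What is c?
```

Trace (tracking c):
count = 24  # -> count = 24
c = 7  # -> c = 7
count += c  # -> count = 31
c *= 4  # -> c = 28
count -= 6  # -> count = 25
c //= 3  # -> c = 9

Answer: 9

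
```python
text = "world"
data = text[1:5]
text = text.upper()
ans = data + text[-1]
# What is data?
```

Answer: 'orld'

Derivation:
Trace (tracking data):
text = 'world'  # -> text = 'world'
data = text[1:5]  # -> data = 'orld'
text = text.upper()  # -> text = 'WORLD'
ans = data + text[-1]  # -> ans = 'orldD'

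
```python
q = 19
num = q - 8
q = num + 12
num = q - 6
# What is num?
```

Answer: 17

Derivation:
Trace (tracking num):
q = 19  # -> q = 19
num = q - 8  # -> num = 11
q = num + 12  # -> q = 23
num = q - 6  # -> num = 17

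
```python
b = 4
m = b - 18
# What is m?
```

Trace (tracking m):
b = 4  # -> b = 4
m = b - 18  # -> m = -14

Answer: -14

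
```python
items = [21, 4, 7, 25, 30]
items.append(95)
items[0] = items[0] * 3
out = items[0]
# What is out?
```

Answer: 63

Derivation:
Trace (tracking out):
items = [21, 4, 7, 25, 30]  # -> items = [21, 4, 7, 25, 30]
items.append(95)  # -> items = [21, 4, 7, 25, 30, 95]
items[0] = items[0] * 3  # -> items = [63, 4, 7, 25, 30, 95]
out = items[0]  # -> out = 63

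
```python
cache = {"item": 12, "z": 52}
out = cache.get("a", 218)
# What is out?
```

Trace (tracking out):
cache = {'item': 12, 'z': 52}  # -> cache = {'item': 12, 'z': 52}
out = cache.get('a', 218)  # -> out = 218

Answer: 218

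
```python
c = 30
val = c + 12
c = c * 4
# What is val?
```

Answer: 42

Derivation:
Trace (tracking val):
c = 30  # -> c = 30
val = c + 12  # -> val = 42
c = c * 4  # -> c = 120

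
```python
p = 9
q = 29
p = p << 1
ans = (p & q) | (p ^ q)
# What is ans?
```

Trace (tracking ans):
p = 9  # -> p = 9
q = 29  # -> q = 29
p = p << 1  # -> p = 18
ans = p & q | p ^ q  # -> ans = 31

Answer: 31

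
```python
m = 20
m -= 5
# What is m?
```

Answer: 15

Derivation:
Trace (tracking m):
m = 20  # -> m = 20
m -= 5  # -> m = 15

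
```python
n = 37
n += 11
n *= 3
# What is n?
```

Trace (tracking n):
n = 37  # -> n = 37
n += 11  # -> n = 48
n *= 3  # -> n = 144

Answer: 144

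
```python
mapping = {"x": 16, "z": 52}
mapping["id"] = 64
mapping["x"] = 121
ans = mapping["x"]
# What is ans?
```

Trace (tracking ans):
mapping = {'x': 16, 'z': 52}  # -> mapping = {'x': 16, 'z': 52}
mapping['id'] = 64  # -> mapping = {'x': 16, 'z': 52, 'id': 64}
mapping['x'] = 121  # -> mapping = {'x': 121, 'z': 52, 'id': 64}
ans = mapping['x']  # -> ans = 121

Answer: 121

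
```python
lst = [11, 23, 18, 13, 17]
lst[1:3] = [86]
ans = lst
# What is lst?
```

Answer: [11, 86, 13, 17]

Derivation:
Trace (tracking lst):
lst = [11, 23, 18, 13, 17]  # -> lst = [11, 23, 18, 13, 17]
lst[1:3] = [86]  # -> lst = [11, 86, 13, 17]
ans = lst  # -> ans = [11, 86, 13, 17]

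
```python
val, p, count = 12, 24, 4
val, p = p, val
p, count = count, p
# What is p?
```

Answer: 4

Derivation:
Trace (tracking p):
val, p, count = (12, 24, 4)  # -> val = 12, p = 24, count = 4
val, p = (p, val)  # -> val = 24, p = 12
p, count = (count, p)  # -> p = 4, count = 12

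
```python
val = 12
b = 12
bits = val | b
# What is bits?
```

Trace (tracking bits):
val = 12  # -> val = 12
b = 12  # -> b = 12
bits = val | b  # -> bits = 12

Answer: 12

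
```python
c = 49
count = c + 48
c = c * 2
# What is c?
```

Answer: 98

Derivation:
Trace (tracking c):
c = 49  # -> c = 49
count = c + 48  # -> count = 97
c = c * 2  # -> c = 98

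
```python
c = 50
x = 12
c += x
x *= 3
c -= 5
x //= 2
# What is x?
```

Trace (tracking x):
c = 50  # -> c = 50
x = 12  # -> x = 12
c += x  # -> c = 62
x *= 3  # -> x = 36
c -= 5  # -> c = 57
x //= 2  # -> x = 18

Answer: 18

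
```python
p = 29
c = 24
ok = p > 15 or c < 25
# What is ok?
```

Answer: True

Derivation:
Trace (tracking ok):
p = 29  # -> p = 29
c = 24  # -> c = 24
ok = p > 15 or c < 25  # -> ok = True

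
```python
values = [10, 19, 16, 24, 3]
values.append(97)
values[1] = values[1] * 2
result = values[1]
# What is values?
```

Answer: [10, 38, 16, 24, 3, 97]

Derivation:
Trace (tracking values):
values = [10, 19, 16, 24, 3]  # -> values = [10, 19, 16, 24, 3]
values.append(97)  # -> values = [10, 19, 16, 24, 3, 97]
values[1] = values[1] * 2  # -> values = [10, 38, 16, 24, 3, 97]
result = values[1]  # -> result = 38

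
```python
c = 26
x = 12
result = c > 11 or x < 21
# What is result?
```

Trace (tracking result):
c = 26  # -> c = 26
x = 12  # -> x = 12
result = c > 11 or x < 21  # -> result = True

Answer: True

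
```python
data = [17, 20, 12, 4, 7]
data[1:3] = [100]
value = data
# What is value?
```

Trace (tracking value):
data = [17, 20, 12, 4, 7]  # -> data = [17, 20, 12, 4, 7]
data[1:3] = [100]  # -> data = [17, 100, 4, 7]
value = data  # -> value = [17, 100, 4, 7]

Answer: [17, 100, 4, 7]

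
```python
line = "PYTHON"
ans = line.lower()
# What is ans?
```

Trace (tracking ans):
line = 'PYTHON'  # -> line = 'PYTHON'
ans = line.lower()  # -> ans = 'python'

Answer: 'python'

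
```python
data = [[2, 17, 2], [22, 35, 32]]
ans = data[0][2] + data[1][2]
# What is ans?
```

Trace (tracking ans):
data = [[2, 17, 2], [22, 35, 32]]  # -> data = [[2, 17, 2], [22, 35, 32]]
ans = data[0][2] + data[1][2]  # -> ans = 34

Answer: 34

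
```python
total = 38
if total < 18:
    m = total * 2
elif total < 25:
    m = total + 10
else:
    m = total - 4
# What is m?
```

Answer: 34

Derivation:
Trace (tracking m):
total = 38  # -> total = 38
if total < 18:  # condition is False
elif total < 25:  # condition is False
else:
    m = total - 4  # -> m = 34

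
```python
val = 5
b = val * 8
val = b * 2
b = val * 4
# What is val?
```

Trace (tracking val):
val = 5  # -> val = 5
b = val * 8  # -> b = 40
val = b * 2  # -> val = 80
b = val * 4  # -> b = 320

Answer: 80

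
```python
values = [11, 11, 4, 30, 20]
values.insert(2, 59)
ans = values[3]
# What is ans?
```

Trace (tracking ans):
values = [11, 11, 4, 30, 20]  # -> values = [11, 11, 4, 30, 20]
values.insert(2, 59)  # -> values = [11, 11, 59, 4, 30, 20]
ans = values[3]  # -> ans = 4

Answer: 4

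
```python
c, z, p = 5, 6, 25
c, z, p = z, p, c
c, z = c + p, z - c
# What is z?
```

Trace (tracking z):
c, z, p = (5, 6, 25)  # -> c = 5, z = 6, p = 25
c, z, p = (z, p, c)  # -> c = 6, z = 25, p = 5
c, z = (c + p, z - c)  # -> c = 11, z = 19

Answer: 19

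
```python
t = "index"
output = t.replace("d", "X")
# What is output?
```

Trace (tracking output):
t = 'index'  # -> t = 'index'
output = t.replace('d', 'X')  # -> output = 'inXex'

Answer: 'inXex'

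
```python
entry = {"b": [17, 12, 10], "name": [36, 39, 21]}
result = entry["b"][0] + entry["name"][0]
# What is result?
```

Answer: 53

Derivation:
Trace (tracking result):
entry = {'b': [17, 12, 10], 'name': [36, 39, 21]}  # -> entry = {'b': [17, 12, 10], 'name': [36, 39, 21]}
result = entry['b'][0] + entry['name'][0]  # -> result = 53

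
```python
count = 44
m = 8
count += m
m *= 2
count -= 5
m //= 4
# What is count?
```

Trace (tracking count):
count = 44  # -> count = 44
m = 8  # -> m = 8
count += m  # -> count = 52
m *= 2  # -> m = 16
count -= 5  # -> count = 47
m //= 4  # -> m = 4

Answer: 47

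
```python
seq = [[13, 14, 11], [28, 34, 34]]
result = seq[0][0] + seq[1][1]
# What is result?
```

Trace (tracking result):
seq = [[13, 14, 11], [28, 34, 34]]  # -> seq = [[13, 14, 11], [28, 34, 34]]
result = seq[0][0] + seq[1][1]  # -> result = 47

Answer: 47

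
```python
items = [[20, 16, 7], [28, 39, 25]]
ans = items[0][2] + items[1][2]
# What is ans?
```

Trace (tracking ans):
items = [[20, 16, 7], [28, 39, 25]]  # -> items = [[20, 16, 7], [28, 39, 25]]
ans = items[0][2] + items[1][2]  # -> ans = 32

Answer: 32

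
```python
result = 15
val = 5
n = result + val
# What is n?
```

Trace (tracking n):
result = 15  # -> result = 15
val = 5  # -> val = 5
n = result + val  # -> n = 20

Answer: 20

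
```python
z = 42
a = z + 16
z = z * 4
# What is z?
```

Trace (tracking z):
z = 42  # -> z = 42
a = z + 16  # -> a = 58
z = z * 4  # -> z = 168

Answer: 168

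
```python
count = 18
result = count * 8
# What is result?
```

Trace (tracking result):
count = 18  # -> count = 18
result = count * 8  # -> result = 144

Answer: 144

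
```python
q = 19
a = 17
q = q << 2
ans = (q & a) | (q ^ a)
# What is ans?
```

Trace (tracking ans):
q = 19  # -> q = 19
a = 17  # -> a = 17
q = q << 2  # -> q = 76
ans = q & a | q ^ a  # -> ans = 93

Answer: 93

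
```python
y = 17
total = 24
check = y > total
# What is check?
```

Answer: False

Derivation:
Trace (tracking check):
y = 17  # -> y = 17
total = 24  # -> total = 24
check = y > total  # -> check = False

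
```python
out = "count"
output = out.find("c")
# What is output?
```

Answer: 0

Derivation:
Trace (tracking output):
out = 'count'  # -> out = 'count'
output = out.find('c')  # -> output = 0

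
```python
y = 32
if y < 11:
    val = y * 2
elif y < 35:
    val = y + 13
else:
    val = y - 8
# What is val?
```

Answer: 45

Derivation:
Trace (tracking val):
y = 32  # -> y = 32
if y < 11:  # condition is False
elif y < 35:  # condition is True
    val = y + 13  # -> val = 45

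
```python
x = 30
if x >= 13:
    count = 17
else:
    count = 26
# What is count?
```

Answer: 17

Derivation:
Trace (tracking count):
x = 30  # -> x = 30
if x >= 13:  # condition is True
    count = 17  # -> count = 17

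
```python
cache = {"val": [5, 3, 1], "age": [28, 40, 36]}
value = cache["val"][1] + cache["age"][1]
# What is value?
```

Trace (tracking value):
cache = {'val': [5, 3, 1], 'age': [28, 40, 36]}  # -> cache = {'val': [5, 3, 1], 'age': [28, 40, 36]}
value = cache['val'][1] + cache['age'][1]  # -> value = 43

Answer: 43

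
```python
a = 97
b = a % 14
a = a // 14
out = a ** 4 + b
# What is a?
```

Trace (tracking a):
a = 97  # -> a = 97
b = a % 14  # -> b = 13
a = a // 14  # -> a = 6
out = a ** 4 + b  # -> out = 1309

Answer: 6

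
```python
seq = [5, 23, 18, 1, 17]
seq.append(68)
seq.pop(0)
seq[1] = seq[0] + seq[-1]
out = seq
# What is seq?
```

Answer: [23, 91, 1, 17, 68]

Derivation:
Trace (tracking seq):
seq = [5, 23, 18, 1, 17]  # -> seq = [5, 23, 18, 1, 17]
seq.append(68)  # -> seq = [5, 23, 18, 1, 17, 68]
seq.pop(0)  # -> seq = [23, 18, 1, 17, 68]
seq[1] = seq[0] + seq[-1]  # -> seq = [23, 91, 1, 17, 68]
out = seq  # -> out = [23, 91, 1, 17, 68]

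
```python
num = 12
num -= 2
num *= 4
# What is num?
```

Answer: 40

Derivation:
Trace (tracking num):
num = 12  # -> num = 12
num -= 2  # -> num = 10
num *= 4  # -> num = 40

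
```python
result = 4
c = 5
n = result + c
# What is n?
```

Answer: 9

Derivation:
Trace (tracking n):
result = 4  # -> result = 4
c = 5  # -> c = 5
n = result + c  # -> n = 9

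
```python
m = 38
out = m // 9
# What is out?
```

Trace (tracking out):
m = 38  # -> m = 38
out = m // 9  # -> out = 4

Answer: 4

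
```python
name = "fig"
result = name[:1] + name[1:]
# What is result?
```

Answer: 'fig'

Derivation:
Trace (tracking result):
name = 'fig'  # -> name = 'fig'
result = name[:1] + name[1:]  # -> result = 'fig'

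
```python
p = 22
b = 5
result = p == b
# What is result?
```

Trace (tracking result):
p = 22  # -> p = 22
b = 5  # -> b = 5
result = p == b  # -> result = False

Answer: False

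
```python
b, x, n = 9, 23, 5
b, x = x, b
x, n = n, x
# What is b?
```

Trace (tracking b):
b, x, n = (9, 23, 5)  # -> b = 9, x = 23, n = 5
b, x = (x, b)  # -> b = 23, x = 9
x, n = (n, x)  # -> x = 5, n = 9

Answer: 23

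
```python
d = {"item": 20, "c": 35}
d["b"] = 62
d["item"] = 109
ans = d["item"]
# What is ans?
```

Answer: 109

Derivation:
Trace (tracking ans):
d = {'item': 20, 'c': 35}  # -> d = {'item': 20, 'c': 35}
d['b'] = 62  # -> d = {'item': 20, 'c': 35, 'b': 62}
d['item'] = 109  # -> d = {'item': 109, 'c': 35, 'b': 62}
ans = d['item']  # -> ans = 109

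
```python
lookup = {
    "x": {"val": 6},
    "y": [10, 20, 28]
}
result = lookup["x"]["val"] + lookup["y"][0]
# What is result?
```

Trace (tracking result):
lookup = {'x': {'val': 6}, 'y': [10, 20, 28]}  # -> lookup = {'x': {'val': 6}, 'y': [10, 20, 28]}
result = lookup['x']['val'] + lookup['y'][0]  # -> result = 16

Answer: 16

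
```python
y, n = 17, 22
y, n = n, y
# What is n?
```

Answer: 17

Derivation:
Trace (tracking n):
y, n = (17, 22)  # -> y = 17, n = 22
y, n = (n, y)  # -> y = 22, n = 17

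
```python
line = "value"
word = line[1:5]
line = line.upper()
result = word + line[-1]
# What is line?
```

Trace (tracking line):
line = 'value'  # -> line = 'value'
word = line[1:5]  # -> word = 'alue'
line = line.upper()  # -> line = 'VALUE'
result = word + line[-1]  # -> result = 'alueE'

Answer: 'VALUE'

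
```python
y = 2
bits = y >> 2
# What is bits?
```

Answer: 0

Derivation:
Trace (tracking bits):
y = 2  # -> y = 2
bits = y >> 2  # -> bits = 0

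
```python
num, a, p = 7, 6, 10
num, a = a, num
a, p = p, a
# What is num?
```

Answer: 6

Derivation:
Trace (tracking num):
num, a, p = (7, 6, 10)  # -> num = 7, a = 6, p = 10
num, a = (a, num)  # -> num = 6, a = 7
a, p = (p, a)  # -> a = 10, p = 7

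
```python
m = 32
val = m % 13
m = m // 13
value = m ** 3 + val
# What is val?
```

Trace (tracking val):
m = 32  # -> m = 32
val = m % 13  # -> val = 6
m = m // 13  # -> m = 2
value = m ** 3 + val  # -> value = 14

Answer: 6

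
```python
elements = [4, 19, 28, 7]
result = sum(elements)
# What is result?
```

Answer: 58

Derivation:
Trace (tracking result):
elements = [4, 19, 28, 7]  # -> elements = [4, 19, 28, 7]
result = sum(elements)  # -> result = 58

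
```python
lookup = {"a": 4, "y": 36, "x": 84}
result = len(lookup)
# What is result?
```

Answer: 3

Derivation:
Trace (tracking result):
lookup = {'a': 4, 'y': 36, 'x': 84}  # -> lookup = {'a': 4, 'y': 36, 'x': 84}
result = len(lookup)  # -> result = 3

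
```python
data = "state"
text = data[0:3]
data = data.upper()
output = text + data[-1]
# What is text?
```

Answer: 'sta'

Derivation:
Trace (tracking text):
data = 'state'  # -> data = 'state'
text = data[0:3]  # -> text = 'sta'
data = data.upper()  # -> data = 'STATE'
output = text + data[-1]  # -> output = 'staE'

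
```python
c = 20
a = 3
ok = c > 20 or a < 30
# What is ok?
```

Trace (tracking ok):
c = 20  # -> c = 20
a = 3  # -> a = 3
ok = c > 20 or a < 30  # -> ok = True

Answer: True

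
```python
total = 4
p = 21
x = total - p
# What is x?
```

Answer: -17

Derivation:
Trace (tracking x):
total = 4  # -> total = 4
p = 21  # -> p = 21
x = total - p  # -> x = -17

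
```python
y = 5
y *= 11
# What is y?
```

Answer: 55

Derivation:
Trace (tracking y):
y = 5  # -> y = 5
y *= 11  # -> y = 55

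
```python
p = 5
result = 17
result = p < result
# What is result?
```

Trace (tracking result):
p = 5  # -> p = 5
result = 17  # -> result = 17
result = p < result  # -> result = True

Answer: True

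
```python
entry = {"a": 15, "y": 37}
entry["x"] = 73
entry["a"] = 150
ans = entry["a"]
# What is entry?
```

Trace (tracking entry):
entry = {'a': 15, 'y': 37}  # -> entry = {'a': 15, 'y': 37}
entry['x'] = 73  # -> entry = {'a': 15, 'y': 37, 'x': 73}
entry['a'] = 150  # -> entry = {'a': 150, 'y': 37, 'x': 73}
ans = entry['a']  # -> ans = 150

Answer: {'a': 150, 'y': 37, 'x': 73}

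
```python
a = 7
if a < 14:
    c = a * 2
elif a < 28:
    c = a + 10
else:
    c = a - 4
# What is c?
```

Trace (tracking c):
a = 7  # -> a = 7
if a < 14:  # condition is True
    c = a * 2  # -> c = 14

Answer: 14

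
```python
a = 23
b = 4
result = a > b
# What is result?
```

Answer: True

Derivation:
Trace (tracking result):
a = 23  # -> a = 23
b = 4  # -> b = 4
result = a > b  # -> result = True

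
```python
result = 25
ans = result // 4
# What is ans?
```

Answer: 6

Derivation:
Trace (tracking ans):
result = 25  # -> result = 25
ans = result // 4  # -> ans = 6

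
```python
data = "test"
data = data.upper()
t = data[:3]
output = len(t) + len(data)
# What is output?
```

Answer: 7

Derivation:
Trace (tracking output):
data = 'test'  # -> data = 'test'
data = data.upper()  # -> data = 'TEST'
t = data[:3]  # -> t = 'TES'
output = len(t) + len(data)  # -> output = 7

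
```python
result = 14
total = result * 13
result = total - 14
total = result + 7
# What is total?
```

Answer: 175

Derivation:
Trace (tracking total):
result = 14  # -> result = 14
total = result * 13  # -> total = 182
result = total - 14  # -> result = 168
total = result + 7  # -> total = 175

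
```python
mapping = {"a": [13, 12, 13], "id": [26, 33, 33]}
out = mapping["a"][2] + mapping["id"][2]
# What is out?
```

Answer: 46

Derivation:
Trace (tracking out):
mapping = {'a': [13, 12, 13], 'id': [26, 33, 33]}  # -> mapping = {'a': [13, 12, 13], 'id': [26, 33, 33]}
out = mapping['a'][2] + mapping['id'][2]  # -> out = 46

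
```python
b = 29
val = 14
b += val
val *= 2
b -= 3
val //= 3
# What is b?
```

Trace (tracking b):
b = 29  # -> b = 29
val = 14  # -> val = 14
b += val  # -> b = 43
val *= 2  # -> val = 28
b -= 3  # -> b = 40
val //= 3  # -> val = 9

Answer: 40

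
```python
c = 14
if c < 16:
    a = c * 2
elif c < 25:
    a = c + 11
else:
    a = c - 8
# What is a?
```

Answer: 28

Derivation:
Trace (tracking a):
c = 14  # -> c = 14
if c < 16:  # condition is True
    a = c * 2  # -> a = 28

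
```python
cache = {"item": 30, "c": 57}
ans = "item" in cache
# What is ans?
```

Answer: True

Derivation:
Trace (tracking ans):
cache = {'item': 30, 'c': 57}  # -> cache = {'item': 30, 'c': 57}
ans = 'item' in cache  # -> ans = True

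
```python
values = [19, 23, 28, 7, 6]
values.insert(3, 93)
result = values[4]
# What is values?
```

Trace (tracking values):
values = [19, 23, 28, 7, 6]  # -> values = [19, 23, 28, 7, 6]
values.insert(3, 93)  # -> values = [19, 23, 28, 93, 7, 6]
result = values[4]  # -> result = 7

Answer: [19, 23, 28, 93, 7, 6]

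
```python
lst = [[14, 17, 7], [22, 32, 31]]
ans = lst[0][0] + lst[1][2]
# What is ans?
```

Trace (tracking ans):
lst = [[14, 17, 7], [22, 32, 31]]  # -> lst = [[14, 17, 7], [22, 32, 31]]
ans = lst[0][0] + lst[1][2]  # -> ans = 45

Answer: 45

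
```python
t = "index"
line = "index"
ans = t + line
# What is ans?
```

Trace (tracking ans):
t = 'index'  # -> t = 'index'
line = 'index'  # -> line = 'index'
ans = t + line  # -> ans = 'indexindex'

Answer: 'indexindex'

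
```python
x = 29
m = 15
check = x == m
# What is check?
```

Trace (tracking check):
x = 29  # -> x = 29
m = 15  # -> m = 15
check = x == m  # -> check = False

Answer: False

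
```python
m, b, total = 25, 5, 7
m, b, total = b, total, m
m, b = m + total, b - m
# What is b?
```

Trace (tracking b):
m, b, total = (25, 5, 7)  # -> m = 25, b = 5, total = 7
m, b, total = (b, total, m)  # -> m = 5, b = 7, total = 25
m, b = (m + total, b - m)  # -> m = 30, b = 2

Answer: 2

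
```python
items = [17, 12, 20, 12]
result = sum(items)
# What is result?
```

Trace (tracking result):
items = [17, 12, 20, 12]  # -> items = [17, 12, 20, 12]
result = sum(items)  # -> result = 61

Answer: 61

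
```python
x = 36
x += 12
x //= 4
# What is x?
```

Answer: 12

Derivation:
Trace (tracking x):
x = 36  # -> x = 36
x += 12  # -> x = 48
x //= 4  # -> x = 12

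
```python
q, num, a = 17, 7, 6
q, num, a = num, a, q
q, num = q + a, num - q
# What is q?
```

Answer: 24

Derivation:
Trace (tracking q):
q, num, a = (17, 7, 6)  # -> q = 17, num = 7, a = 6
q, num, a = (num, a, q)  # -> q = 7, num = 6, a = 17
q, num = (q + a, num - q)  # -> q = 24, num = -1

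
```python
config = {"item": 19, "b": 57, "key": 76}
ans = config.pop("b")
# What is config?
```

Trace (tracking config):
config = {'item': 19, 'b': 57, 'key': 76}  # -> config = {'item': 19, 'b': 57, 'key': 76}
ans = config.pop('b')  # -> ans = 57

Answer: {'item': 19, 'key': 76}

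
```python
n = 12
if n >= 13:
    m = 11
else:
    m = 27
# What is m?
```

Trace (tracking m):
n = 12  # -> n = 12
if n >= 13:  # condition is False
else:
    m = 27  # -> m = 27

Answer: 27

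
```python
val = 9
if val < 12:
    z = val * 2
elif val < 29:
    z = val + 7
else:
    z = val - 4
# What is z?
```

Trace (tracking z):
val = 9  # -> val = 9
if val < 12:  # condition is True
    z = val * 2  # -> z = 18

Answer: 18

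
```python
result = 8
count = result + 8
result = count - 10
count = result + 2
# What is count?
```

Trace (tracking count):
result = 8  # -> result = 8
count = result + 8  # -> count = 16
result = count - 10  # -> result = 6
count = result + 2  # -> count = 8

Answer: 8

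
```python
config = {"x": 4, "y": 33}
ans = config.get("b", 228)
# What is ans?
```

Answer: 228

Derivation:
Trace (tracking ans):
config = {'x': 4, 'y': 33}  # -> config = {'x': 4, 'y': 33}
ans = config.get('b', 228)  # -> ans = 228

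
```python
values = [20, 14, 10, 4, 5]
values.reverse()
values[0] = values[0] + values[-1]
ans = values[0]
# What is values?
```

Answer: [25, 4, 10, 14, 20]

Derivation:
Trace (tracking values):
values = [20, 14, 10, 4, 5]  # -> values = [20, 14, 10, 4, 5]
values.reverse()  # -> values = [5, 4, 10, 14, 20]
values[0] = values[0] + values[-1]  # -> values = [25, 4, 10, 14, 20]
ans = values[0]  # -> ans = 25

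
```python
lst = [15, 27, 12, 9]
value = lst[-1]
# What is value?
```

Trace (tracking value):
lst = [15, 27, 12, 9]  # -> lst = [15, 27, 12, 9]
value = lst[-1]  # -> value = 9

Answer: 9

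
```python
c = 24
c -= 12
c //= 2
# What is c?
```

Trace (tracking c):
c = 24  # -> c = 24
c -= 12  # -> c = 12
c //= 2  # -> c = 6

Answer: 6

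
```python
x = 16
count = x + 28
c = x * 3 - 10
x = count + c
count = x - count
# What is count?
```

Answer: 38

Derivation:
Trace (tracking count):
x = 16  # -> x = 16
count = x + 28  # -> count = 44
c = x * 3 - 10  # -> c = 38
x = count + c  # -> x = 82
count = x - count  # -> count = 38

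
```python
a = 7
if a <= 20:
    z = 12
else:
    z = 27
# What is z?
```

Trace (tracking z):
a = 7  # -> a = 7
if a <= 20:  # condition is True
    z = 12  # -> z = 12

Answer: 12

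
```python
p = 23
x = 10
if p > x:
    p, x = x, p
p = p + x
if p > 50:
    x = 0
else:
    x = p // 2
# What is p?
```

Answer: 33

Derivation:
Trace (tracking p):
p = 23  # -> p = 23
x = 10  # -> x = 10
if p > x:  # condition is True
    p, x = (x, p)  # -> p = 10, x = 23
p = p + x  # -> p = 33
if p > 50:  # condition is False
else:
    x = p // 2  # -> x = 16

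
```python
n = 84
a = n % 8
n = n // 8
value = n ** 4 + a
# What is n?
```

Trace (tracking n):
n = 84  # -> n = 84
a = n % 8  # -> a = 4
n = n // 8  # -> n = 10
value = n ** 4 + a  # -> value = 10004

Answer: 10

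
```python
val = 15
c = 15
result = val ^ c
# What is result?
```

Answer: 0

Derivation:
Trace (tracking result):
val = 15  # -> val = 15
c = 15  # -> c = 15
result = val ^ c  # -> result = 0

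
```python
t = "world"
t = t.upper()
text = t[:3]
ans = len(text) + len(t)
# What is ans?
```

Answer: 8

Derivation:
Trace (tracking ans):
t = 'world'  # -> t = 'world'
t = t.upper()  # -> t = 'WORLD'
text = t[:3]  # -> text = 'WOR'
ans = len(text) + len(t)  # -> ans = 8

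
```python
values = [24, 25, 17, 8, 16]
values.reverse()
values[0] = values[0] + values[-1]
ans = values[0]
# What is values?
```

Answer: [40, 8, 17, 25, 24]

Derivation:
Trace (tracking values):
values = [24, 25, 17, 8, 16]  # -> values = [24, 25, 17, 8, 16]
values.reverse()  # -> values = [16, 8, 17, 25, 24]
values[0] = values[0] + values[-1]  # -> values = [40, 8, 17, 25, 24]
ans = values[0]  # -> ans = 40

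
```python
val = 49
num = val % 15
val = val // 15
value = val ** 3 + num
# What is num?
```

Answer: 4

Derivation:
Trace (tracking num):
val = 49  # -> val = 49
num = val % 15  # -> num = 4
val = val // 15  # -> val = 3
value = val ** 3 + num  # -> value = 31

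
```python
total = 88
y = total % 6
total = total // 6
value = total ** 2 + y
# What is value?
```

Trace (tracking value):
total = 88  # -> total = 88
y = total % 6  # -> y = 4
total = total // 6  # -> total = 14
value = total ** 2 + y  # -> value = 200

Answer: 200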